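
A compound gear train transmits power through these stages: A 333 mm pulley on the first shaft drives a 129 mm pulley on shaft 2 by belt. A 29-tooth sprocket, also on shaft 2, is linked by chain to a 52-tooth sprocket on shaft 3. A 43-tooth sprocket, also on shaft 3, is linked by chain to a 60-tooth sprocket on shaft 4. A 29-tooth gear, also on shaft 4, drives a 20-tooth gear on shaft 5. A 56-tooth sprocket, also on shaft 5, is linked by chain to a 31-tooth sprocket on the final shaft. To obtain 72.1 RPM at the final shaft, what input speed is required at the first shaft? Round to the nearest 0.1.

Overall ratio R = 0.38739 × 1.7931 × 1.3953 × 0.68966 × 0.55357 = 0.37003.
Required input speed = output speed × R = 72.1 × 0.37003 = 26.679 RPM.

26.7 RPM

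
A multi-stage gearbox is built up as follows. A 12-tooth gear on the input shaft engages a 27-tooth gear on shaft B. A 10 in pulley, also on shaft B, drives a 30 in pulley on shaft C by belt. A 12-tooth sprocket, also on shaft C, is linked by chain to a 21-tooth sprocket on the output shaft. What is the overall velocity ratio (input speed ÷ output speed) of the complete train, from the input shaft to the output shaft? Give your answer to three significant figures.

Each stage contributes driven/driver: gear mesh 27/12 = 2.25, belt 30/10 = 3, chain 21/12 = 1.75.
Overall: 2.25 × 3 × 1.75 = 11.812.

11.8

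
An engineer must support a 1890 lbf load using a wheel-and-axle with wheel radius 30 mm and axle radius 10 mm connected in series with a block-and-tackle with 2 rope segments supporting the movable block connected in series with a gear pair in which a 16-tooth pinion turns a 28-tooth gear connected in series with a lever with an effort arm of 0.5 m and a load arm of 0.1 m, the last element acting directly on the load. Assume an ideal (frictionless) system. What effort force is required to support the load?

36 lbf

Wheel-and-axle MA = R/r = 30/10 = 3.
Block-and-tackle MA = number of supporting rope parts = 2.
Gear pair MA = 28/16 = 1.75.
Lever MA = effort arm / load arm = 0.5/0.1 = 5.
Combined ideal MA = 3 × 2 × 1.75 × 5 = 52.5.
Effort = load / MA = 1890 / 52.5 = 36 lbf.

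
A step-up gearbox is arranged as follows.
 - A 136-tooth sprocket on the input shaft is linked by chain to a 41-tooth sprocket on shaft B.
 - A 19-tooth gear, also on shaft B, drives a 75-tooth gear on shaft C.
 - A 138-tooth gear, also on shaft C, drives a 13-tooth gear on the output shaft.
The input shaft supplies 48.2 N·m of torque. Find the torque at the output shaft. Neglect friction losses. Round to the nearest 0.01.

Chain: ratio = 41/136 = 0.30147; torque at shaft B = 48.2 × 0.30147 = 14.531 N·m.
Gear mesh: ratio = 75/19 = 3.9474; torque at shaft C = 14.531 × 3.9474 = 57.359 N·m.
Gear mesh: ratio = 13/138 = 0.094203; torque at the output shaft = 57.359 × 0.094203 = 5.4034 N·m.

5.40 N·m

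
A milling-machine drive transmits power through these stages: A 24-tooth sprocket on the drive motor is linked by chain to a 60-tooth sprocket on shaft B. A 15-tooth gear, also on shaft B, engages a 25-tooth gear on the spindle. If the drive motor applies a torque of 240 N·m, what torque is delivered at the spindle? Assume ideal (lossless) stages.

1000 N·m

chain 60/24 = 2.5 → τ = 240·2.5 = 600 N·m
gear mesh 25/15 = 1.6667 → τ = 600·1.6667 = 1000 N·m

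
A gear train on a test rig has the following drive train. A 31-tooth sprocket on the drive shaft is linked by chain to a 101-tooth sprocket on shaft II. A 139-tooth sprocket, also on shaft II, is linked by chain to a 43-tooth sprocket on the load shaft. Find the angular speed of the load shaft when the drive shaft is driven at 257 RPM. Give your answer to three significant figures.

255 RPM

the drive shaft → shaft II (chain, 101/31): 257 ÷ 3.2581 = 78.881 RPM
shaft II → the load shaft (chain, 43/139): 78.881 ÷ 0.30935 = 254.99 RPM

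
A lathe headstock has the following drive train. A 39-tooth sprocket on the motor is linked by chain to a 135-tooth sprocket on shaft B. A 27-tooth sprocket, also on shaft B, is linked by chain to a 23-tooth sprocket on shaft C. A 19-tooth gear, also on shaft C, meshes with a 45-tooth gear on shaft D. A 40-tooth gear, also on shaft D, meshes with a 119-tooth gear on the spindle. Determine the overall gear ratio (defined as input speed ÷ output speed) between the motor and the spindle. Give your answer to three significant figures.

20.8

Each stage contributes driven/driver: chain 135/39 = 3.4615, chain 23/27 = 0.85185, gear mesh 45/19 = 2.3684, gear mesh 119/40 = 2.975.
Overall: 3.4615 × 0.85185 × 2.3684 × 2.975 = 20.777.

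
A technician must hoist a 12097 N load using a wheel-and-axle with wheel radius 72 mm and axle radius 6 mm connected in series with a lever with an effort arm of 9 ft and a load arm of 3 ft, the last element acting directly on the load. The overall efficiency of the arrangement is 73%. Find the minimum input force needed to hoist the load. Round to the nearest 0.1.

460.3 N

Wheel-and-axle MA = R/r = 72/6 = 12.
Lever MA = effort arm / load arm = 9/3 = 3.
Combined ideal MA = 12 × 3 = 36.
Actual MA = 36 × 0.73 = 26.28.
Effort = load / actual MA = 12097 / 26.28 = 460.31 N.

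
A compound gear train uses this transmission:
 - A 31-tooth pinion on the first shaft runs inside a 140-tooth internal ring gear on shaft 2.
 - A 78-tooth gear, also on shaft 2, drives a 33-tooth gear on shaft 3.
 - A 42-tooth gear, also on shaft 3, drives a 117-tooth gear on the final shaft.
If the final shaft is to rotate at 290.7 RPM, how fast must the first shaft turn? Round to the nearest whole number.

Overall ratio R = 4.5161 × 0.42308 × 2.7857 = 5.3226.
Required input speed = output speed × R = 290.7 × 5.3226 = 1547.3 RPM.

1547 RPM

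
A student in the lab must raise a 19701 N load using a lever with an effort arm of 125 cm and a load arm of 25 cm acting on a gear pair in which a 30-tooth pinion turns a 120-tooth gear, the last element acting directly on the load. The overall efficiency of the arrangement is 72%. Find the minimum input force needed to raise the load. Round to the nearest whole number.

1368 N

Lever MA = effort arm / load arm = 125/25 = 5.
Gear pair MA = 120/30 = 4.
Combined ideal MA = 5 × 4 = 20.
Actual MA = 20 × 0.72 = 14.4.
Effort = load / actual MA = 19701 / 14.4 = 1368.1 N.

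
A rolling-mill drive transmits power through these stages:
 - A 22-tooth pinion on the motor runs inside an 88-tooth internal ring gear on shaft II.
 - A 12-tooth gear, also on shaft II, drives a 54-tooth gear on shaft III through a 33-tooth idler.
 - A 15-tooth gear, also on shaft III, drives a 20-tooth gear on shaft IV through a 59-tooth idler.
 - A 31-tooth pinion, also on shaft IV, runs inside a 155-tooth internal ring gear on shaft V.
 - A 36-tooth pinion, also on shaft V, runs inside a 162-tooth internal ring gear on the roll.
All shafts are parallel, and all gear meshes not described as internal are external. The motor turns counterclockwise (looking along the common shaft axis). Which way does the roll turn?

the motor → shaft II: internal mesh, same direction → CCW.
shaft II → shaft III: driver → idler → driven is 2 external meshes, 2 reversals → CCW.
shaft III → shaft IV: driver → idler → driven is 2 external meshes, 2 reversals → CCW.
shaft IV → shaft V: internal mesh, same direction → CCW.
shaft V → the roll: internal mesh, same direction → CCW.
4 reversals in total — an even number — so the roll turns the same way as the motor.

counterclockwise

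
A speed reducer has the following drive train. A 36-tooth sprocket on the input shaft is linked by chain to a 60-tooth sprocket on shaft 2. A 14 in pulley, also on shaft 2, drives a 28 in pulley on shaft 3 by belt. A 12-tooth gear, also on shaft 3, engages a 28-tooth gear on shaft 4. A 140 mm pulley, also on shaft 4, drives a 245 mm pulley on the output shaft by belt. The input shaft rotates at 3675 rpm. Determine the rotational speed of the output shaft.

270 rpm

the input shaft → shaft 2 (chain, 60/36): 3675 ÷ 1.6667 = 2205 rpm
shaft 2 → shaft 3 (belt, 28/14): 2205 ÷ 2 = 1102.5 rpm
shaft 3 → shaft 4 (gear mesh, 28/12): 1102.5 ÷ 2.3333 = 472.5 rpm
shaft 4 → the output shaft (belt, 245/140): 472.5 ÷ 1.75 = 270 rpm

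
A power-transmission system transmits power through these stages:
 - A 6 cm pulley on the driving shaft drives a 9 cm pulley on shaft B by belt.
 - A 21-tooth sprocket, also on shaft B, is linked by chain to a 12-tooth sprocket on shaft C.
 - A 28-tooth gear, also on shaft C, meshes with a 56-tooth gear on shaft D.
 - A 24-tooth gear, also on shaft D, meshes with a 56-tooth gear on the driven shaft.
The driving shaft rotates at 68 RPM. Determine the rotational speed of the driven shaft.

belt 9/6 = 1.5 → 68/1.5 = 45.333 RPM
chain 12/21 = 0.57143 → 45.333/0.57143 = 79.333 RPM
gear mesh 56/28 = 2 → 79.333/2 = 39.667 RPM
gear mesh 56/24 = 2.3333 → 39.667/2.3333 = 17 RPM

17 RPM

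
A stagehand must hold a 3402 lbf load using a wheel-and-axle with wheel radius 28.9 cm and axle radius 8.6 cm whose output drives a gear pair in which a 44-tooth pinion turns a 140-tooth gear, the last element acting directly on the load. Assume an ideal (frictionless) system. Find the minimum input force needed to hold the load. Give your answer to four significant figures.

318.2 lbf

Wheel-and-axle MA = R/r = 28.9/8.6 = 3.3605.
Gear pair MA = 140/44 = 3.1818.
Combined ideal MA = 3.3605 × 3.1818 = 10.692.
Effort = load / MA = 3402 / 10.692 = 318.17 lbf.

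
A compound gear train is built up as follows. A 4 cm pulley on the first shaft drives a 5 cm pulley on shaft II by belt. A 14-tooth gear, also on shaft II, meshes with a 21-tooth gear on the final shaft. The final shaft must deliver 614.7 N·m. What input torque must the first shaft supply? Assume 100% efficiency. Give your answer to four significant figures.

327.8 N·m

Overall ratio R = 1.25 × 1.5 = 1.875.
Input torque = output torque / R = 614.7 / 1.875 = 327.84 N·m.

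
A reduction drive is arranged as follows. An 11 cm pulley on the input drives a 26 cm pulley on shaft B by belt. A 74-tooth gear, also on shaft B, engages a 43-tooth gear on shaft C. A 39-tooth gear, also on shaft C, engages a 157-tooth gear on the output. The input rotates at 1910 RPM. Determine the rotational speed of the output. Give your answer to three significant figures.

345 RPM

the input → shaft B (belt, 26/11): 1910 ÷ 2.3636 = 808.08 RPM
shaft B → shaft C (gear mesh, 43/74): 808.08 ÷ 0.58108 = 1390.6 RPM
shaft C → the output (gear mesh, 157/39): 1390.6 ÷ 4.0256 = 345.45 RPM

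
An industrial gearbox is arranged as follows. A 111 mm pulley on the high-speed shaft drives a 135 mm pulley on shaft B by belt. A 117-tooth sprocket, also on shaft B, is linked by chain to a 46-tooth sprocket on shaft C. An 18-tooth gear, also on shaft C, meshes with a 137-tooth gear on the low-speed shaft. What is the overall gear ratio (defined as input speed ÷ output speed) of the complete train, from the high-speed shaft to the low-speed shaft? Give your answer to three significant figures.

Each stage contributes driven/driver: belt 135/111 = 1.2162, chain 46/117 = 0.39316, gear mesh 137/18 = 7.6111.
Overall: 1.2162 × 0.39316 × 7.6111 = 3.6394.

3.64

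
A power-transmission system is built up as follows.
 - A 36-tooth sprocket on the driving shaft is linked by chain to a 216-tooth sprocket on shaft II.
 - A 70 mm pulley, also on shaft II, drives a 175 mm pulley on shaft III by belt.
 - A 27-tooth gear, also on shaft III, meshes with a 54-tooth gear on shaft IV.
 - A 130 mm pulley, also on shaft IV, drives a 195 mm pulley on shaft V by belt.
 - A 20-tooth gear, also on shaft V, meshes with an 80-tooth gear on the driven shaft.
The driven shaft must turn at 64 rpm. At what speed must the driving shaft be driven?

11520 rpm

Overall ratio R = 6 × 2.5 × 2 × 1.5 × 4 = 180.
Required input speed = output speed × R = 64 × 180 = 11520 rpm.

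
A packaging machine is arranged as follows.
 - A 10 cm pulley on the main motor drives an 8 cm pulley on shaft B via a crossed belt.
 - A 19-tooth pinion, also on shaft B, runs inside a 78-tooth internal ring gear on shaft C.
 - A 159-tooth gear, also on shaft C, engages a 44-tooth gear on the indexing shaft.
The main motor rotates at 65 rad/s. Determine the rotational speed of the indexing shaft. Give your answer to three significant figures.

Belt: ratio = 8/10 = 0.8, so shaft B turns at 65 / 0.8 = 81.25 rad/s.
Internal gear: ratio = 78/19 = 4.1053, so shaft C turns at 81.25 / 4.1053 = 19.792 rad/s.
Gear mesh: ratio = 44/159 = 0.27673, so the indexing shaft turns at 19.792 / 0.27673 = 71.52 rad/s.

71.5 rad/s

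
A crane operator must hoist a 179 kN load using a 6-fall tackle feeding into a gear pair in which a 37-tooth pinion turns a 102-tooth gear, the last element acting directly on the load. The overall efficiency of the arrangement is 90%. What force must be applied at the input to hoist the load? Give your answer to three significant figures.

Block-and-tackle MA = number of supporting rope parts = 6.
Gear pair MA = 102/37 = 2.7568.
Combined ideal MA = 6 × 2.7568 = 16.541.
Actual MA = 16.541 × 0.90 = 14.886.
Effort = load / actual MA = 179 / 14.886 = 12.024 kN.

12.0 kN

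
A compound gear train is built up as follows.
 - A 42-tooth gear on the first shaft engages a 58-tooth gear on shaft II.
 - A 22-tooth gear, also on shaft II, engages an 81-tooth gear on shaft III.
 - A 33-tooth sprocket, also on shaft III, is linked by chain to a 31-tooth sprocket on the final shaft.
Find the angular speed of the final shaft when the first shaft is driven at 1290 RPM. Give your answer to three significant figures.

270 RPM

Gear mesh: ratio = 58/42 = 1.381, so shaft II turns at 1290 / 1.381 = 934.14 RPM.
Gear mesh: ratio = 81/22 = 3.6818, so shaft III turns at 934.14 / 3.6818 = 253.72 RPM.
Chain: ratio = 31/33 = 0.93939, so the final shaft turns at 253.72 / 0.93939 = 270.09 RPM.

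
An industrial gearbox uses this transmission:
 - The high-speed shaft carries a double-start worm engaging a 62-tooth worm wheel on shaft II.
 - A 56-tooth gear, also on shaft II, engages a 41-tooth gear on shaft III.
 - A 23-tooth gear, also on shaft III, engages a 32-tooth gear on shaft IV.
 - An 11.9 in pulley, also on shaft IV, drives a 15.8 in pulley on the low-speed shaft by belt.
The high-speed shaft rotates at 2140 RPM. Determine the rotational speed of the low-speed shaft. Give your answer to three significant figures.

the high-speed shaft → shaft II (worm, 62/2): 2140 ÷ 31 = 69.032 RPM
shaft II → shaft III (gear mesh, 41/56): 69.032 ÷ 0.73214 = 94.288 RPM
shaft III → shaft IV (gear mesh, 32/23): 94.288 ÷ 1.3913 = 67.769 RPM
shaft IV → the low-speed shaft (belt, 15.8/11.9): 67.769 ÷ 1.3277 = 51.042 RPM

51.0 RPM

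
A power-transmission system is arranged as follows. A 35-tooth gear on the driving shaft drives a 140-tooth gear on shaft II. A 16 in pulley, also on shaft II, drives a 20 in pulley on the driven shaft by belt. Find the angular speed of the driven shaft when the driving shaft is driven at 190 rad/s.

the driving shaft → shaft II (gear mesh, 140/35): 190 ÷ 4 = 47.5 rad/s
shaft II → the driven shaft (belt, 20/16): 47.5 ÷ 1.25 = 38 rad/s

38 rad/s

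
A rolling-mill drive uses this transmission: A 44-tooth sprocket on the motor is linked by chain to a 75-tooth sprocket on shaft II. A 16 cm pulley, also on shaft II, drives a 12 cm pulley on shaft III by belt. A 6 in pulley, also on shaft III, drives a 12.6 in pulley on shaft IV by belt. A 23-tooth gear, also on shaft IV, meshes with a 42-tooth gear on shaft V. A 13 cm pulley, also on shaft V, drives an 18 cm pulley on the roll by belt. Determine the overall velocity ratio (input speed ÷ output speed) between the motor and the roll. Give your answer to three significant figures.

Each stage contributes driven/driver: chain 75/44 = 1.7045, belt 12/16 = 0.75, belt 12.6/6 = 2.1, gear mesh 42/23 = 1.8261, belt 18/13 = 1.3846.
Overall: 1.7045 × 0.75 × 2.1 × 1.8261 × 1.3846 = 6.788.

6.79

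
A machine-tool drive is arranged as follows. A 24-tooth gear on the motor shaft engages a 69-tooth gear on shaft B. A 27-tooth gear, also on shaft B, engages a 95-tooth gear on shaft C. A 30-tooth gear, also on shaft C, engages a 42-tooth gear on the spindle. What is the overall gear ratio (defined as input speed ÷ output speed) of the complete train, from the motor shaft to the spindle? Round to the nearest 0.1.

Each stage contributes driven/driver: gear mesh 69/24 = 2.875, gear mesh 95/27 = 3.5185, gear mesh 42/30 = 1.4.
Overall: 2.875 × 3.5185 × 1.4 = 14.162.

14.2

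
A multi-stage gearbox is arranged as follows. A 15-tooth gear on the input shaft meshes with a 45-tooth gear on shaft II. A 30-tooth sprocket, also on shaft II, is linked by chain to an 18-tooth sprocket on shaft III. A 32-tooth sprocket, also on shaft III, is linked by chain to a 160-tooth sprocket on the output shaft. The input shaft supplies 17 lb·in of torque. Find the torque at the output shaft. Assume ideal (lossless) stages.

153 lb·in

gear mesh 45/15 = 3 → τ = 17·3 = 51 lb·in
chain 18/30 = 0.6 → τ = 51·0.6 = 30.6 lb·in
chain 160/32 = 5 → τ = 30.6·5 = 153 lb·in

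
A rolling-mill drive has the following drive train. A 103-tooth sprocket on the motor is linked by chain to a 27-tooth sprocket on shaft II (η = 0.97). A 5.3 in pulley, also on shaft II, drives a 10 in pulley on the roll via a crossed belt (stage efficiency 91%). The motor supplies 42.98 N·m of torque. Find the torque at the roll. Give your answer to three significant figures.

After the chain (27/103): 42.98 × 0.26214 × 0.97 = 10.929 N·m
After the belt (10/5.3): 10.929 × 1.8868 × 0.91 = 18.764 N·m

18.8 N·m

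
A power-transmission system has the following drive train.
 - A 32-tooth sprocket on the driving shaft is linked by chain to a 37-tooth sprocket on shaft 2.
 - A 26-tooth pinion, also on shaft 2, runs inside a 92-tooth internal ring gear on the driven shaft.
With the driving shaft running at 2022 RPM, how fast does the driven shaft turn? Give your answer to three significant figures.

the driving shaft → shaft 2 (chain, 37/32): 2022 ÷ 1.1562 = 1748.8 RPM
shaft 2 → the driven shaft (internal gear, 92/26): 1748.8 ÷ 3.5385 = 494.21 RPM

494 RPM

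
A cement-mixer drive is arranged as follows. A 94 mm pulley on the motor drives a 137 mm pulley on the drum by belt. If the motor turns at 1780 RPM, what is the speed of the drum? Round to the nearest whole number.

1221 RPM

Belt: ratio = 137/94 = 1.4574, so the drum turns at 1780 / 1.4574 = 1221.3 RPM.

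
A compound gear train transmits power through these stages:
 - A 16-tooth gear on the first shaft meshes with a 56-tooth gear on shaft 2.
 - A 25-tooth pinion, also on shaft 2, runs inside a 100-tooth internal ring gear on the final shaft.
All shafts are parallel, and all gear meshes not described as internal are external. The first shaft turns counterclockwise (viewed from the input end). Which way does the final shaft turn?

the first shaft → shaft 2: external mesh, 1 reversal → CW.
shaft 2 → the final shaft: internal mesh, same direction → CW.
1 reversal in total — an odd number — so the final shaft turns opposite to the first shaft.

clockwise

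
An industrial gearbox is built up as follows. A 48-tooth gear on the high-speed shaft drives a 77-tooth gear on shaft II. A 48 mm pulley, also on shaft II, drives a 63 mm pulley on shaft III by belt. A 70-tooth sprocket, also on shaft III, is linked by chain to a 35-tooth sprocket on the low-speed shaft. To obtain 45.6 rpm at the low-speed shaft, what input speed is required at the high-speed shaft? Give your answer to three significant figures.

Overall ratio R = 1.6042 × 1.3125 × 0.5 = 1.0527.
Required input speed = output speed × R = 45.6 × 1.0527 = 48.005 rpm.

48.0 rpm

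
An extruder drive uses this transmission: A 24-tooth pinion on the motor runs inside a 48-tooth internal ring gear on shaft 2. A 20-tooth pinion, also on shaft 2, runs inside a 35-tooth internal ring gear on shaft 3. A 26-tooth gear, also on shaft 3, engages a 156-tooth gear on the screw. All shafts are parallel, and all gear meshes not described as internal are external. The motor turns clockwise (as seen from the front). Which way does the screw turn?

the motor → shaft 2: internal mesh, same direction → CW.
shaft 2 → shaft 3: internal mesh, same direction → CW.
shaft 3 → the screw: external mesh, 1 reversal → CCW.
1 reversal in total — an odd number — so the screw turns opposite to the motor.

counterclockwise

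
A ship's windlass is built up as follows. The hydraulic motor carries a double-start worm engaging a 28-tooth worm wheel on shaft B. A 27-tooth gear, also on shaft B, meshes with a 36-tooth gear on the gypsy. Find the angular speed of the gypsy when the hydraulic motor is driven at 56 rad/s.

3 rad/s

worm 28/2 = 14 → 56/14 = 4 rad/s
gear mesh 36/27 = 1.3333 → 4/1.3333 = 3 rad/s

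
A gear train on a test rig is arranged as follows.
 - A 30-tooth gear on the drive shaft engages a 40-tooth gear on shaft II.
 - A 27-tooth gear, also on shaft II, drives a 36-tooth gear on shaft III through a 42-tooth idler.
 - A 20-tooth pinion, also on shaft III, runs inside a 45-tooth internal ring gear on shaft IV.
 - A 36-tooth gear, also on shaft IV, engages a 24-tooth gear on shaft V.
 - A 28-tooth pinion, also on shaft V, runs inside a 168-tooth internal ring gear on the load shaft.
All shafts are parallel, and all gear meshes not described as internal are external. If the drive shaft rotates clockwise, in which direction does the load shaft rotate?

the drive shaft → shaft II: external mesh, 1 reversal → CCW.
shaft II → shaft III: driver → idler → driven is 2 external meshes, 2 reversals → CCW.
shaft III → shaft IV: internal mesh, same direction → CCW.
shaft IV → shaft V: external mesh, 1 reversal → CW.
shaft V → the load shaft: internal mesh, same direction → CW.
4 reversals in total — an even number — so the load shaft turns the same way as the drive shaft.

clockwise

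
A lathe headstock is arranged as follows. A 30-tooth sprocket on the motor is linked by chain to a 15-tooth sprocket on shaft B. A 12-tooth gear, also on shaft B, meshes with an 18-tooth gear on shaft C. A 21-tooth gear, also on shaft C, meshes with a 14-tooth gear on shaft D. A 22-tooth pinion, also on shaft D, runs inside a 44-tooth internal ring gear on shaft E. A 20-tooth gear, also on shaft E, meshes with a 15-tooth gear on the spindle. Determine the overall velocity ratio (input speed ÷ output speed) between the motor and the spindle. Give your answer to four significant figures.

0.7500

Each stage contributes driven/driver: chain 15/30 = 0.5, gear mesh 18/12 = 1.5, gear mesh 14/21 = 0.66667, internal gear 44/22 = 2, gear mesh 15/20 = 0.75.
Overall: 0.5 × 1.5 × 0.66667 × 2 × 0.75 = 0.75.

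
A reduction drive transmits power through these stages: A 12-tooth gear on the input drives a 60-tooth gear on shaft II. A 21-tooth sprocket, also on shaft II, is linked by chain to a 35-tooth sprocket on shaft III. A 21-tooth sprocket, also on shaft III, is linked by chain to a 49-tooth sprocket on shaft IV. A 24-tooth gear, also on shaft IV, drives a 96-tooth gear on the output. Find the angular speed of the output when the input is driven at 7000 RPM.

Gear mesh: ratio = 60/12 = 5, so shaft II turns at 7000 / 5 = 1400 RPM.
Chain: ratio = 35/21 = 1.6667, so shaft III turns at 1400 / 1.6667 = 840 RPM.
Chain: ratio = 49/21 = 2.3333, so shaft IV turns at 840 / 2.3333 = 360 RPM.
Gear mesh: ratio = 96/24 = 4, so the output turns at 360 / 4 = 90 RPM.

90 RPM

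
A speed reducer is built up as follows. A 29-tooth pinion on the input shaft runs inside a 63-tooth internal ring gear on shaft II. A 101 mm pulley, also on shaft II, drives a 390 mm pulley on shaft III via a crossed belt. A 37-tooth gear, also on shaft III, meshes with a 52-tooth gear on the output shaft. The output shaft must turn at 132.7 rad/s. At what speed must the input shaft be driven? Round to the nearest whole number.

1564 rad/s

Overall ratio R = 2.1724 × 3.8614 × 1.4054 = 11.789.
Required input speed = output speed × R = 132.7 × 11.789 = 1564.4 rad/s.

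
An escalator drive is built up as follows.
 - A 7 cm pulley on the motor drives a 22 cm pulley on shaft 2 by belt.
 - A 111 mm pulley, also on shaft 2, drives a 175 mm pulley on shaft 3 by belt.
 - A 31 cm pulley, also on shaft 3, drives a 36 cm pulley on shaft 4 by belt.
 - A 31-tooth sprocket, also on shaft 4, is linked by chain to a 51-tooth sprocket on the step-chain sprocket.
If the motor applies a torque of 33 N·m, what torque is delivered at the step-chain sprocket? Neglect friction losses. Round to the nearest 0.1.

belt 22/7 = 3.1429 → τ = 33·3.1429 = 103.71 N·m
belt 175/111 = 1.5766 → τ = 103.71·1.5766 = 163.51 N·m
belt 36/31 = 1.1613 → τ = 163.51·1.1613 = 189.89 N·m
chain 51/31 = 1.6452 → τ = 189.89·1.6452 = 312.39 N·m

312.4 N·m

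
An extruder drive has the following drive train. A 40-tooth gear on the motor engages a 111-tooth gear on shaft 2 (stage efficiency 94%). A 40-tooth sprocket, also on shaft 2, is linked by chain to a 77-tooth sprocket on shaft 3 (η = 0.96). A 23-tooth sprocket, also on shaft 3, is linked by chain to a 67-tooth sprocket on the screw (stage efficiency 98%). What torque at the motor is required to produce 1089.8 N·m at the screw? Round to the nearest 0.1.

Overall ratio R = 2.775 × 1.925 × 2.913 = 15.561; overall efficiency η = 0.94 × 0.96 × 0.98 = 0.8844.
Input torque = output torque / (R × η) = 1089.8 / (15.561 × 0.8844) = 79.192 N·m.

79.2 N·m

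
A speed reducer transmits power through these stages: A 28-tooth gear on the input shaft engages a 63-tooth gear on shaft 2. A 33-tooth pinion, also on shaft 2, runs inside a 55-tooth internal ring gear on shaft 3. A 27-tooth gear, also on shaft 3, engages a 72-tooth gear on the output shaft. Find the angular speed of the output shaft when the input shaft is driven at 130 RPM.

the input shaft → shaft 2 (gear mesh, 63/28): 130 ÷ 2.25 = 57.778 RPM
shaft 2 → shaft 3 (internal gear, 55/33): 57.778 ÷ 1.6667 = 34.667 RPM
shaft 3 → the output shaft (gear mesh, 72/27): 34.667 ÷ 2.6667 = 13 RPM

13 RPM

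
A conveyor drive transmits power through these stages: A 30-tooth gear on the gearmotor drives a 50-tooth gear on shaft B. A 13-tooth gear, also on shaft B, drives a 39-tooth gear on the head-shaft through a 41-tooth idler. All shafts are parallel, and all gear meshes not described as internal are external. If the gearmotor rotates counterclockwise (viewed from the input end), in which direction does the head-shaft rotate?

the gearmotor → shaft B: external mesh, 1 reversal → CW.
shaft B → the head-shaft: driver → idler → driven is 2 external meshes, 2 reversals → CW.
3 reversals in total — an odd number — so the head-shaft turns opposite to the gearmotor.

clockwise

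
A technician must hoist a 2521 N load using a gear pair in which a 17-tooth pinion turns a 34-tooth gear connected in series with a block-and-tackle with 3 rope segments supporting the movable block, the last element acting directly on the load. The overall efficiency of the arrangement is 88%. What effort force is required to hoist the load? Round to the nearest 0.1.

477.5 N

Gear pair MA = 34/17 = 2.
Block-and-tackle MA = number of supporting rope parts = 3.
Combined ideal MA = 2 × 3 = 6.
Actual MA = 6 × 0.88 = 5.28.
Effort = load / actual MA = 2521 / 5.28 = 477.46 N.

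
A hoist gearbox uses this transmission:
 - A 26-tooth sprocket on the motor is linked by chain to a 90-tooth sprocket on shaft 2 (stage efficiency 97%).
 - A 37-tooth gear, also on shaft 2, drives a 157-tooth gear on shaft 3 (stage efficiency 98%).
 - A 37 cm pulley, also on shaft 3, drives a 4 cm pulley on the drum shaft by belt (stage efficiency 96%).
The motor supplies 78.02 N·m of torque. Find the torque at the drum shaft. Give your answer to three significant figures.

After the chain (90/26): 78.02 × 3.4615 × 0.97 = 261.97 N·m
After the gear mesh (157/37): 261.97 × 4.2432 × 0.98 = 1089.4 N·m
After the belt (4/37): 1089.4 × 0.10811 × 0.96 = 113.06 N·m

113 N·m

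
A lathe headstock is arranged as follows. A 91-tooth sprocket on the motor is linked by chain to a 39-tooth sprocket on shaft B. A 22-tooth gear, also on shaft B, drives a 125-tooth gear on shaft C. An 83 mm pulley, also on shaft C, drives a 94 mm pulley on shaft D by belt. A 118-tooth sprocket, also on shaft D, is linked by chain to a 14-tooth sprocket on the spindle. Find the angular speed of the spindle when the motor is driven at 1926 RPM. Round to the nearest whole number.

Chain: ratio = 39/91 = 0.42857, so shaft B turns at 1926 / 0.42857 = 4494 RPM.
Gear mesh: ratio = 125/22 = 5.6818, so shaft C turns at 4494 / 5.6818 = 790.94 RPM.
Belt: ratio = 94/83 = 1.1325, so shaft D turns at 790.94 / 1.1325 = 698.39 RPM.
Chain: ratio = 14/118 = 0.11864, so the spindle turns at 698.39 / 0.11864 = 5886.4 RPM.

5886 RPM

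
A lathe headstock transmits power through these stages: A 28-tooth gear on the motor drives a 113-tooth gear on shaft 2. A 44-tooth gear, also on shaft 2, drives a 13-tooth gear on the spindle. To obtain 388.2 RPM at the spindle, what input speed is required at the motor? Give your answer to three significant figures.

463 RPM

Overall ratio R = 4.0357 × 0.29545 = 1.1924.
Required input speed = output speed × R = 388.2 × 1.1924 = 462.88 RPM.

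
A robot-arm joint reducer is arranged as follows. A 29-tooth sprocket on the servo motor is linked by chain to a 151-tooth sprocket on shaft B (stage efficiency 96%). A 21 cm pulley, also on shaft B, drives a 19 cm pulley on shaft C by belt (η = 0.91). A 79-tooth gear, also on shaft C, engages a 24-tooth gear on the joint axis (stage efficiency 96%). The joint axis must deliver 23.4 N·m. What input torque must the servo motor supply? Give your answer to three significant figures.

Overall ratio R = 5.2069 × 0.90476 × 0.3038 = 1.4312; overall efficiency η = 0.96 × 0.91 × 0.96 = 0.8387.
Input torque = output torque / (R × η) = 23.4 / (1.4312 × 0.8387) = 19.496 N·m.

19.5 N·m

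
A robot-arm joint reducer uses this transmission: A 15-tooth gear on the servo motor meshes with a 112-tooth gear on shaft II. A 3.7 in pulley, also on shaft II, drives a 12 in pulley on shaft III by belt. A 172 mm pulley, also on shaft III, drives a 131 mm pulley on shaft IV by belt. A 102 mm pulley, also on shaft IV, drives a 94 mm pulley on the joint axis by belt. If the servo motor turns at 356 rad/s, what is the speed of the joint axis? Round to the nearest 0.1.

gear mesh 112/15 = 7.4667 → 356/7.4667 = 47.679 rad/s
belt 12/3.7 = 3.2432 → 47.679/3.2432 = 14.701 rad/s
belt 131/172 = 0.76163 → 14.701/0.76163 = 19.302 rad/s
belt 94/102 = 0.92157 → 19.302/0.92157 = 20.945 rad/s

20.9 rad/s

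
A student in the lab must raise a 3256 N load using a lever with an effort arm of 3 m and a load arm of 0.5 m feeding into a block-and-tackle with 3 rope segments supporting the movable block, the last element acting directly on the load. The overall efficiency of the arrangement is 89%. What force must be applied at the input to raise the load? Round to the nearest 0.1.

Lever MA = effort arm / load arm = 3/0.5 = 6.
Block-and-tackle MA = number of supporting rope parts = 3.
Combined ideal MA = 6 × 3 = 18.
Actual MA = 18 × 0.89 = 16.02.
Effort = load / actual MA = 3256 / 16.02 = 203.25 N.

203.2 N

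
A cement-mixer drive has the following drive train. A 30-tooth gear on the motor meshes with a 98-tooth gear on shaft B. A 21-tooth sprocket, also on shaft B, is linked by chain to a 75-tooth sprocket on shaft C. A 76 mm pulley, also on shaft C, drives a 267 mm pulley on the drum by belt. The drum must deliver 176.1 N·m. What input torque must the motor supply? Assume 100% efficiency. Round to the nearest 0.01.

Overall ratio R = 3.2667 × 3.5714 × 3.5132 = 40.987.
Input torque = output torque / R = 176.1 / 40.987 = 4.2965 N·m.

4.30 N·m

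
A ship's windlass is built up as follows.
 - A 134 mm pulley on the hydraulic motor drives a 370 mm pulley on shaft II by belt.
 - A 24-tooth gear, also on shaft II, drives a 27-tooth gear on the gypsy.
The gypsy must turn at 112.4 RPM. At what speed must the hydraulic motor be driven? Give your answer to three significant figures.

Overall ratio R = 2.7612 × 1.125 = 3.1063.
Required input speed = output speed × R = 112.4 × 3.1063 = 349.15 RPM.

349 RPM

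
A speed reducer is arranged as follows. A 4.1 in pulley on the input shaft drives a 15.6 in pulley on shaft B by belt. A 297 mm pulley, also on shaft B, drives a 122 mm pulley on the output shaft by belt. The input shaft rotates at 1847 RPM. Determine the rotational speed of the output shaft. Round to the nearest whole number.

1182 RPM

the input shaft → shaft B (belt, 15.6/4.1): 1847 ÷ 3.8049 = 485.43 RPM
shaft B → the output shaft (belt, 122/297): 485.43 ÷ 0.41077 = 1181.7 RPM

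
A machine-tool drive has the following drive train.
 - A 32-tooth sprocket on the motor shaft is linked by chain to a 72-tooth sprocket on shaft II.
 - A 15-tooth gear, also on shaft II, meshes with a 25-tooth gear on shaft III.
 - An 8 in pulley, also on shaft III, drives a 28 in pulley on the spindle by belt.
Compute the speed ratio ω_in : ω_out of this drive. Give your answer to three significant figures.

Each stage contributes driven/driver: chain 72/32 = 2.25, gear mesh 25/15 = 1.6667, belt 28/8 = 3.5.
Overall: 2.25 × 1.6667 × 3.5 = 13.125.

13.1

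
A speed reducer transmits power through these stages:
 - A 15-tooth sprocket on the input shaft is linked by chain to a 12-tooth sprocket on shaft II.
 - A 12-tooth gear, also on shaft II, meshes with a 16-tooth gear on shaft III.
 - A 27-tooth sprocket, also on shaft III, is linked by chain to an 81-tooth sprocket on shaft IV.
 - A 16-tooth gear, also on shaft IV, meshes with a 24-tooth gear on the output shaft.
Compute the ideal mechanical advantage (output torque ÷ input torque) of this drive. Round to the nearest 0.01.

4.80

Each stage contributes driven/driver: chain 12/15 = 0.8, gear mesh 16/12 = 1.3333, chain 81/27 = 3, gear mesh 24/16 = 1.5.
Overall: 0.8 × 1.3333 × 3 × 1.5 = 4.8.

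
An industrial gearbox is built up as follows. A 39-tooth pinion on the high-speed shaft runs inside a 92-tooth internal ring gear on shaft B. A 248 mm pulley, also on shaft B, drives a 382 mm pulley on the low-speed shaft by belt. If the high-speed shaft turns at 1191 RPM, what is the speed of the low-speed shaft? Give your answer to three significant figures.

328 RPM

internal gear 92/39 = 2.359 → 1191/2.359 = 504.88 RPM
belt 382/248 = 1.5403 → 504.88/1.5403 = 327.78 RPM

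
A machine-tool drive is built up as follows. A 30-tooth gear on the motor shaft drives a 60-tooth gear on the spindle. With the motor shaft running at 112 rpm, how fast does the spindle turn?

gear mesh 60/30 = 2 → 112/2 = 56 rpm

56 rpm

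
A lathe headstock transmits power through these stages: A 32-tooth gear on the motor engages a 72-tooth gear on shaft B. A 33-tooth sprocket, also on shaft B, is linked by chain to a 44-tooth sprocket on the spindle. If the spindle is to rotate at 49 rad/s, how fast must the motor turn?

147 rad/s

Overall ratio R = 2.25 × 1.3333 = 3.
Required input speed = output speed × R = 49 × 3 = 147 rad/s.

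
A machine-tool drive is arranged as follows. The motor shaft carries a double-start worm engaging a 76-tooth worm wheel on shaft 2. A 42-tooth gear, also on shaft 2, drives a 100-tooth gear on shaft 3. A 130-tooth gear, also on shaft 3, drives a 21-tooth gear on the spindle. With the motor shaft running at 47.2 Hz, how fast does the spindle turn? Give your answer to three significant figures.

3.23 Hz

worm 76/2 = 38 → 47.2/38 = 1.2421 Hz
gear mesh 100/42 = 2.381 → 1.2421/2.381 = 0.52168 Hz
gear mesh 21/130 = 0.16154 → 0.52168/0.16154 = 3.2295 Hz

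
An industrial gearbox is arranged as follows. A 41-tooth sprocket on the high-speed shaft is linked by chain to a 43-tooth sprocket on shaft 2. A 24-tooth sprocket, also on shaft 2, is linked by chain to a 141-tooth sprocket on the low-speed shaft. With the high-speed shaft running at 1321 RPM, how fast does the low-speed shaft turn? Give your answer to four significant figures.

214.4 RPM

chain 43/41 = 1.0488 → 1321/1.0488 = 1259.6 RPM
chain 141/24 = 5.875 → 1259.6/5.875 = 214.39 RPM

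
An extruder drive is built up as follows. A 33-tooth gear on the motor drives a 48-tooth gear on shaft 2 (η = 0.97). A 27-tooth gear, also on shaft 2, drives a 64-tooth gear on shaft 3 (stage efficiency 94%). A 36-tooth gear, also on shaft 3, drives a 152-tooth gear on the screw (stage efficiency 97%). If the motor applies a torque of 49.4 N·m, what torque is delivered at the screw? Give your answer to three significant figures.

636 N·m

After the gear mesh (48/33): 49.4 × 1.4545 × 0.97 = 69.699 N·m
After the gear mesh (64/27): 69.699 × 2.3704 × 0.94 = 155.3 N·m
After the gear mesh (152/36): 155.3 × 4.2222 × 0.97 = 636.04 N·m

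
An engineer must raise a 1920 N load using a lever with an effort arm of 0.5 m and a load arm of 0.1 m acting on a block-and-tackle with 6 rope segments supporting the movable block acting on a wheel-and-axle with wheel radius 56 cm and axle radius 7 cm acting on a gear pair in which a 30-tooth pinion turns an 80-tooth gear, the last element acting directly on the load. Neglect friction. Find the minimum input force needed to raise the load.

3 N

Lever MA = effort arm / load arm = 0.5/0.1 = 5.
Block-and-tackle MA = number of supporting rope parts = 6.
Wheel-and-axle MA = R/r = 56/7 = 8.
Gear pair MA = 80/30 = 2.6667.
Combined ideal MA = 5 × 6 × 8 × 2.6667 = 640.
Effort = load / MA = 1920 / 640 = 3 N.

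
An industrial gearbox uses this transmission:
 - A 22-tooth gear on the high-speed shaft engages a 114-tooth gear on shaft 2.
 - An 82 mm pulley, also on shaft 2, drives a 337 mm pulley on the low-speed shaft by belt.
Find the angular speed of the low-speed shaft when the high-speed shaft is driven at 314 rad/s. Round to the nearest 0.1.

gear mesh 114/22 = 5.1818 → 314/5.1818 = 60.596 rad/s
belt 337/82 = 4.1098 → 60.596/4.1098 = 14.745 rad/s

14.7 rad/s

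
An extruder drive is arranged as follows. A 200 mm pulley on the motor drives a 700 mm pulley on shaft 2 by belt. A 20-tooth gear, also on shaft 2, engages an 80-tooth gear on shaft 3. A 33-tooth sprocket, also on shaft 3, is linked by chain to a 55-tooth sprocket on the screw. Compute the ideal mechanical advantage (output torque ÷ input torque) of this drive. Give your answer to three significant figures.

Each stage contributes driven/driver: belt 700/200 = 3.5, gear mesh 80/20 = 4, chain 55/33 = 1.6667.
Overall: 3.5 × 4 × 1.6667 = 23.333.

23.3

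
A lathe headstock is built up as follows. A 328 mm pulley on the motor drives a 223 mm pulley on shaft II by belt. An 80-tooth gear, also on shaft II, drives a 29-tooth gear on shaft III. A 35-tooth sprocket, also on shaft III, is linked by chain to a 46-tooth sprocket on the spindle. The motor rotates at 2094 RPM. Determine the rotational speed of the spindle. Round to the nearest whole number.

6465 RPM

the motor → shaft II (belt, 223/328): 2094 ÷ 0.67988 = 3080 RPM
shaft II → shaft III (gear mesh, 29/80): 3080 ÷ 0.3625 = 8496.5 RPM
shaft III → the spindle (chain, 46/35): 8496.5 ÷ 1.3143 = 6464.7 RPM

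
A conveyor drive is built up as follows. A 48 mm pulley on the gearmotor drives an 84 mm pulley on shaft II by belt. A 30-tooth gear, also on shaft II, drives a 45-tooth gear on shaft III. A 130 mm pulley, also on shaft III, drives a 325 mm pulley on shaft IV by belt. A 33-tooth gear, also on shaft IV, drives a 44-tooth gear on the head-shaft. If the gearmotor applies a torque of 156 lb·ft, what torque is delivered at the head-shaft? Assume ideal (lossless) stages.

1365 lb·ft

After the belt (84/48): 156 × 1.75 = 273 lb·ft
After the gear mesh (45/30): 273 × 1.5 = 409.5 lb·ft
After the belt (325/130): 409.5 × 2.5 = 1023.8 lb·ft
After the gear mesh (44/33): 1023.8 × 1.3333 = 1365 lb·ft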